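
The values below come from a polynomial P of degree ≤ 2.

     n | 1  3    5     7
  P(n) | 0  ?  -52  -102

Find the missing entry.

The 3 known points determine the degree-2 polynomial uniquely.
Write P(n) = an^2 + bn + c. Substituting each data point gives a linear system:
  a + b + c = 0
  25a + 5b + c = -52
  49a + 7b + c = -102
Solving the system yields a = -2, b = -1, c = 3.
So P(n) = -2n^2 - n + 3.
Then P(3) = -18.

-18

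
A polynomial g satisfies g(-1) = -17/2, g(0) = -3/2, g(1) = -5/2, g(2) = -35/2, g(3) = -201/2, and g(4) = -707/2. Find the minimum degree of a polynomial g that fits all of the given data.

4

Forward differences of the values at u = -1, 0, 1, 2, 3, 4:
  g  : -17/2  -3/2  -5/2  -35/2  -201/2  -707/2
  Δ  : 7  -1  -15  -83  -253
  Δ^2: -8  -14  -68  -170
  Δ^3: -6  -54  -102
  Δ^4: -48  -48
  Δ^5: 0
The fourth differences are constant (-48) and nonzero, while all higher differences vanish, so the minimal degree is 4.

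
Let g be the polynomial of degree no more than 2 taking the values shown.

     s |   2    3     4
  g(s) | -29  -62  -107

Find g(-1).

Forward differences of the values at s = 2, 3, 4:
  g  : -29  -62  -107
  Δ  : -33  -45
  Δ^2: -12
The second differences are constant, confirming degree 2.
Interpolating (Newton forward form) and evaluating at s = -1 gives g(-1) = -2.

-2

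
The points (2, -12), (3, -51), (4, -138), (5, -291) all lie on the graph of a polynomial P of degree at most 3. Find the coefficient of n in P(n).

3

Write P(n) = an^3 + bn^2 + cn + d. Substituting each data point gives a linear system:
  8a + 4b + 2c + d = -12
  27a + 9b + 3c + d = -51
  64a + 16b + 4c + d = -138
  125a + 25b + 5c + d = -291
Solving the system yields a = -3, b = 3, c = 3, d = -6.
So P(n) = -3n^3 + 3n^2 + 3n - 6.
The coefficient of n is 3.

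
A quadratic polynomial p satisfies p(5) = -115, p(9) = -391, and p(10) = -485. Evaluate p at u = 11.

-589

Using the Lagrange interpolation formula with nodes 5, 9, 10:
  L_0(u) = (u - 9)(u - 10) / 20
  L_1(u) = (u - 5)(u - 10) / -4
  L_2(u) = (u - 5)(u - 9) / 5
Then p(u) = -115·L_0(u) - 391·L_1(u) - 485·L_2(u).
Expanding and collecting terms gives p(u) = -5u^2 + u + 5.
Evaluating at u = 11: p(11) = -589.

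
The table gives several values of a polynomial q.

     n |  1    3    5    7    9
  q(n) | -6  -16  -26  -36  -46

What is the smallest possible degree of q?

Forward differences of the values at n = 1, 3, 5, 7, 9:
  q  : -6  -16  -26  -36  -46
  Δ  : -10  -10  -10  -10
  Δ^2: 0  0  0
  Δ^3: 0  0
  Δ^4: 0
The first differences are constant (-10) and nonzero, while all higher differences vanish, so the minimal degree is 1.

1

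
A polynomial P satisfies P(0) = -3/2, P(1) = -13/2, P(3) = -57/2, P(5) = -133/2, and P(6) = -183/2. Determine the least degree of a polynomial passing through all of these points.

Divided differences on the nodes 0, 1, 3, 5, 6:
  order 0: -3/2  -13/2  -57/2  -133/2  -183/2
  order 1: -5  -11  -19  -25
  order 2: -2  -2  -2
  order 3: 0  0
  order 4: 0
The order-2 divided differences are all -2 (nonzero) and every higher order vanishes, so the data lies on a polynomial of degree exactly 2.

2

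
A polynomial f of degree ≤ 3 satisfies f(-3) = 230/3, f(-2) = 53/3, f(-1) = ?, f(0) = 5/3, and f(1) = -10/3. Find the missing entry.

2/3

On equispaced nodes a degree-3 polynomial has vanishing fourth forward difference, so
  f(-3) - 4·f(-2) + 6·f(-1) - 4·f(0) + f(1) = 0.
Substituting the known values and solving for f(-1):
  6·f(-1) = 4
  f(-1) = 2/3.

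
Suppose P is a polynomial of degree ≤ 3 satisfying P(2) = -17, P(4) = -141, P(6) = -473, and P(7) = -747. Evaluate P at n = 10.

-2145

Write P(n) = an^3 + bn^2 + cn + d. Substituting each data point gives a linear system:
  8a + 4b + 2c + d = -17
  64a + 16b + 4c + d = -141
  216a + 36b + 6c + d = -473
  343a + 49b + 7c + d = -747
Solving the system yields a = -2, b = -2, c = 6, d = -5.
So P(n) = -2n^3 - 2n^2 + 6n - 5.
Then P(10) = -2145.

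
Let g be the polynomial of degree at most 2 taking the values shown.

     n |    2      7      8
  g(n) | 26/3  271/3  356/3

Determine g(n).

Write g(n) = an^2 + bn + c. Substituting each data point gives a linear system:
  4a + 2b + c = 26/3
  49a + 7b + c = 271/3
  64a + 8b + c = 356/3
Solving the system yields a = 2, b = -5/3, c = 4.
So g(n) = 2n² - (5/3)n + 4.
Check: g(2) = 26/3. ✓

g(n) = 2n^2 - (5/3)n + 4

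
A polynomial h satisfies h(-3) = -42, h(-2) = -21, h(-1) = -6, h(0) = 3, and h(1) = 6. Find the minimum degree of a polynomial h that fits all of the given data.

2

Forward differences of the values at x = -3, -2, -1, 0, 1:
  h  : -42  -21  -6  3  6
  Δ  : 21  15  9  3
  Δ^2: -6  -6  -6
  Δ^3: 0  0
  Δ^4: 0
The second differences are constant (-6) and nonzero, while all higher differences vanish, so the minimal degree is 2.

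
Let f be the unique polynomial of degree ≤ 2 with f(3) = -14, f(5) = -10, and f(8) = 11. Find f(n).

f(n) = n^2 - 6n - 5

Write f(n) = an^2 + bn + c. Substituting each data point gives a linear system:
  9a + 3b + c = -14
  25a + 5b + c = -10
  64a + 8b + c = 11
Solving the system yields a = 1, b = -6, c = -5.
So f(n) = n² - 6n - 5.
Check: f(3) = -14. ✓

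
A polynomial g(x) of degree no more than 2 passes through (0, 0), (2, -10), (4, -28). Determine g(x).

g(x) = -x^2 - 3x

Write g(x) = ax^2 + bx + c. Substituting each data point gives a linear system:
  c = 0
  4a + 2b + c = -10
  16a + 4b + c = -28
Solving the system yields a = -1, b = -3, c = 0.
So g(x) = -x^2 - 3x.
Check: g(2) = -10. ✓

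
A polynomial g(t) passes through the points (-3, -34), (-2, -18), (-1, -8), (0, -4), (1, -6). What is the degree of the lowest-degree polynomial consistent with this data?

Forward differences of the values at t = -3, -2, -1, 0, 1:
  g  : -34  -18  -8  -4  -6
  Δ  : 16  10  4  -2
  Δ^2: -6  -6  -6
  Δ^3: 0  0
  Δ^4: 0
The second differences are constant (-6) and nonzero, while all higher differences vanish, so the minimal degree is 2.

2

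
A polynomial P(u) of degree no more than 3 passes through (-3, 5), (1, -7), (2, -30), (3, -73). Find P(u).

Write P(u) = au^3 + bu^2 + cu + d. Substituting each data point gives a linear system:
  -27a + 9b - 3c + d = 5
  a + b + c + d = -7
  8a + 4b + 2c + d = -30
  27a + 9b + 3c + d = -73
Solving the system yields a = -1, b = -4, c = -4, d = 2.
So P(u) = -u^3 - 4u^2 - 4u + 2.
Check: P(2) = -30. ✓

P(u) = -u^3 - 4u^2 - 4u + 2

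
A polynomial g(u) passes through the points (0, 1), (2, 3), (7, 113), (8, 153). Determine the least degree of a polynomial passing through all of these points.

Divided differences on the nodes 0, 2, 7, 8:
  order 0: 1  3  113  153
  order 1: 1  22  40
  order 2: 3  3
  order 3: 0
The order-2 divided differences are all 3 (nonzero) and every higher order vanishes, so the data lies on a polynomial of degree exactly 2.

2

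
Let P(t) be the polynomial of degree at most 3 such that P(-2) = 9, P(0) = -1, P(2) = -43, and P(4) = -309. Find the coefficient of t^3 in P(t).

-4

Write P(t) = at^3 + bt^2 + ct + d. Substituting each data point gives a linear system:
  -8a + 4b - 2c + d = 9
  d = -1
  8a + 4b + 2c + d = -43
  64a + 16b + 4c + d = -309
Solving the system yields a = -4, b = -4, c = 3, d = -1.
So P(t) = -4t³ - 4t² + 3t - 1.
The leading coefficient is -4.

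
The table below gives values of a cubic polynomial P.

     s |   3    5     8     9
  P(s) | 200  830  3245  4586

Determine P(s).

P(s) = 6s^3 + 2s^2 + 5s + 5

Using the Lagrange interpolation formula with nodes 3, 5, 8, 9:
  L_0(s) = (s - 5)(s - 8)(s - 9) / -60
  L_1(s) = (s - 3)(s - 8)(s - 9) / 24
  L_2(s) = (s - 3)(s - 5)(s - 9) / -15
  L_3(s) = (s - 3)(s - 5)(s - 8) / 24
Then P(s) = 200·L_0(s) + 830·L_1(s) + 3245·L_2(s) + 4586·L_3(s).
Expanding and collecting terms gives P(s) = 6s³ + 2s² + 5s + 5.
Check: P(5) = 830. ✓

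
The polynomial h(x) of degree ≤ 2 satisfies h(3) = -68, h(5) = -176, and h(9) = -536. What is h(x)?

h(x) = -6x^2 - 6x + 4

Write h(x) = ax^2 + bx + c. Substituting each data point gives a linear system:
  9a + 3b + c = -68
  25a + 5b + c = -176
  81a + 9b + c = -536
Solving the system yields a = -6, b = -6, c = 4.
So h(x) = -6x² - 6x + 4.
Check: h(3) = -68. ✓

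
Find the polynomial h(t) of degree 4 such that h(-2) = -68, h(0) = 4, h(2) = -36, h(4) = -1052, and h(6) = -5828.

h(t) = -5t^4 + 2t^3 + 6t^2 + 4

Using the Lagrange interpolation formula with nodes -2, 0, 2, 4, 6:
  L_0(t) = t(t - 2)(t - 4)(t - 6) / 384
  L_1(t) = (t + 2)(t - 2)(t - 4)(t - 6) / -96
  L_2(t) = (t + 2)t(t - 4)(t - 6) / 64
  L_3(t) = (t + 2)t(t - 2)(t - 6) / -96
  L_4(t) = (t + 2)t(t - 2)(t - 4) / 384
Then h(t) = -68·L_0(t) + 4·L_1(t) - 36·L_2(t) - 1052·L_3(t) - 5828·L_4(t).
Expanding and collecting terms gives h(t) = -5t⁴ + 2t³ + 6t² + 4.
Check: h(-2) = -68. ✓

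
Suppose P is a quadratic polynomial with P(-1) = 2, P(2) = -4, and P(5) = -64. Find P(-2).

-8

Using the Lagrange interpolation formula with nodes -1, 2, 5:
  L_0(n) = (n - 2)(n - 5) / 18
  L_1(n) = (n + 1)(n - 5) / -9
  L_2(n) = (n + 1)(n - 2) / 18
Then P(n) = 2·L_0(n) - 4·L_1(n) - 64·L_2(n).
Expanding and collecting terms gives P(n) = -3n^2 + n + 6.
Evaluating at n = -2: P(-2) = -8.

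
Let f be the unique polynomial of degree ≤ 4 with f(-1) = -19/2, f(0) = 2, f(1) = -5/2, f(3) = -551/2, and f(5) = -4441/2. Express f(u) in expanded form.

f(u) = -4u^4 + 3u^3 - 4u^2 + (1/2)u + 2

Using the Lagrange interpolation formula with nodes -1, 0, 1, 3, 5:
  L_0(u) = u(u - 1)(u - 3)(u - 5) / 48
  L_1(u) = (u + 1)(u - 1)(u - 3)(u - 5) / -15
  L_2(u) = (u + 1)u(u - 3)(u - 5) / 16
  L_3(u) = (u + 1)u(u - 1)(u - 5) / -48
  L_4(u) = (u + 1)u(u - 1)(u - 3) / 240
Then f(u) = -19/2·L_0(u) + 2·L_1(u) - 5/2·L_2(u) - 551/2·L_3(u) - 4441/2·L_4(u).
Expanding and collecting terms gives f(u) = -4u^4 + 3u^3 - 4u^2 + (1/2)u + 2.
Check: f(1) = -5/2. ✓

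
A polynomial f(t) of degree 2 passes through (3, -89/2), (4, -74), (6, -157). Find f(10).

-419

Write f(t) = at^2 + bt + c. Substituting each data point gives a linear system:
  9a + 3b + c = -89/2
  16a + 4b + c = -74
  36a + 6b + c = -157
Solving the system yields a = -4, b = -3/2, c = -4.
So f(t) = -4t^2 - (3/2)t - 4.
Then f(10) = -419.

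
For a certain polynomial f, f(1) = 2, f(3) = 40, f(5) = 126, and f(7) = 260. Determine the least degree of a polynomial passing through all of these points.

Forward differences of the values at x = 1, 3, 5, 7:
  f  : 2  40  126  260
  Δ  : 38  86  134
  Δ^2: 48  48
  Δ^3: 0
The second differences are constant (48) and nonzero, while all higher differences vanish, so the minimal degree is 2.

2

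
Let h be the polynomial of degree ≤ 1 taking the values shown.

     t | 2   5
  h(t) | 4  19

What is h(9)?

Write h(t) = at + b. Substituting each data point gives a linear system:
  2a + b = 4
  5a + b = 19
Solving the system yields a = 5, b = -6.
So h(t) = 5t - 6.
Then h(9) = 39.

39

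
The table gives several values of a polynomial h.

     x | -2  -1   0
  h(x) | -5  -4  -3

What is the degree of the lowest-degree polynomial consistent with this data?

1

Forward differences of the values at x = -2, -1, 0:
  h  : -5  -4  -3
  Δ  : 1  1
  Δ^2: 0
The first differences are constant (1) and nonzero, while all higher differences vanish, so the minimal degree is 1.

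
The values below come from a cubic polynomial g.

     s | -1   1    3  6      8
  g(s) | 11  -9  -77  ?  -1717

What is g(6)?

-689

The 4 known points determine the degree-3 polynomial uniquely.
Write g(s) = as^3 + bs^2 + cs + d. Substituting each data point gives a linear system:
  -a + b - c + d = 11
  a + b + c + d = -9
  27a + 9b + 3c + d = -77
  512a + 64b + 8c + d = -1717
Solving the system yields a = -4, b = 6, c = -6, d = -5.
So g(s) = -4s^3 + 6s^2 - 6s - 5.
Then g(6) = -689.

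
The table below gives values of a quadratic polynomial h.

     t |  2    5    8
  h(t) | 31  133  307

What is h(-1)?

1

Using the Lagrange interpolation formula with nodes 2, 5, 8:
  L_0(t) = (t - 5)(t - 8) / 18
  L_1(t) = (t - 2)(t - 8) / -9
  L_2(t) = (t - 2)(t - 5) / 18
Then h(t) = 31·L_0(t) + 133·L_1(t) + 307·L_2(t).
Expanding and collecting terms gives h(t) = 4t^2 + 6t + 3.
Evaluating at t = -1: h(-1) = 1.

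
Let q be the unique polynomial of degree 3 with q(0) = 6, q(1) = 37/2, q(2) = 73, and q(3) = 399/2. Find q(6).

Write q(t) = at^3 + bt^2 + ct + d. Substituting each data point gives a linear system:
  d = 6
  a + b + c + d = 37/2
  8a + 4b + 2c + d = 73
  27a + 9b + 3c + d = 399/2
Solving the system yields a = 5, b = 6, c = 3/2, d = 6.
So q(t) = 5t^3 + 6t^2 + (3/2)t + 6.
Then q(6) = 1311.

1311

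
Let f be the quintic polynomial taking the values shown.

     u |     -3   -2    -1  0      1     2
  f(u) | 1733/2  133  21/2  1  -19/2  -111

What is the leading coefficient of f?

Write f(u) = au^5 + bu^4 + cu^3 + du^2 + eu + k. Substituting each data point gives a linear system:
  -243a + 81b - 27c + 9d - 3e + k = 1733/2
  -32a + 16b - 8c + 4d - 2e + k = 133
  -a + b - c + d - e + k = 21/2
  k = 1
  a + b + c + d + e + k = -19/2
  32a + 16b + 8c + 4d + 2e + k = -111
Solving the system yields a = -3, b = 1, c = -2, d = -3/2, e = -5, k = 1.
So f(u) = -3u⁵ + u⁴ - 2u³ - (3/2)u² - 5u + 1.
The leading coefficient is -3.

-3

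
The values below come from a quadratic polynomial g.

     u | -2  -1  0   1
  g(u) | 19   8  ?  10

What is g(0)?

5

On equispaced nodes a degree-2 polynomial has vanishing third forward difference, so
  - g(-2) + 3·g(-1) - 3·g(0) + g(1) = 0.
Substituting the known values and solving for g(0):
  -3·g(0) = -15
  g(0) = 5.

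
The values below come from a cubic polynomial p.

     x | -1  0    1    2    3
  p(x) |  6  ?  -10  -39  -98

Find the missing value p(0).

On equispaced nodes a degree-3 polynomial has vanishing fourth forward difference, so
  p(-1) - 4·p(0) + 6·p(1) - 4·p(2) + p(3) = 0.
Substituting the known values and solving for p(0):
  -4·p(0) = -4
  p(0) = 1.

1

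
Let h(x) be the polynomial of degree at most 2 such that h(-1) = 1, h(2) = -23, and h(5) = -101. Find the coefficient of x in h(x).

-5

Write h(x) = ax^2 + bx + c. Substituting each data point gives a linear system:
  a - b + c = 1
  4a + 2b + c = -23
  25a + 5b + c = -101
Solving the system yields a = -3, b = -5, c = -1.
So h(x) = -3x^2 - 5x - 1.
The coefficient of x is -5.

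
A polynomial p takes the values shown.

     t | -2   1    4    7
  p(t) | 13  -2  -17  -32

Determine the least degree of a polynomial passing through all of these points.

1

Forward differences of the values at t = -2, 1, 4, 7:
  p  : 13  -2  -17  -32
  Δ  : -15  -15  -15
  Δ^2: 0  0
  Δ^3: 0
The first differences are constant (-15) and nonzero, while all higher differences vanish, so the minimal degree is 1.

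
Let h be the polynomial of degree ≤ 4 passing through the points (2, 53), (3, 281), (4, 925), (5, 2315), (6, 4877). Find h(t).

h(t) = 4t^4 - t^3 - 3t^2 + 2t + 5

Write h(t) = at^4 + bt^3 + ct^2 + dt + e. Substituting each data point gives a linear system:
  16a + 8b + 4c + 2d + e = 53
  81a + 27b + 9c + 3d + e = 281
  256a + 64b + 16c + 4d + e = 925
  625a + 125b + 25c + 5d + e = 2315
  1296a + 216b + 36c + 6d + e = 4877
Solving the system yields a = 4, b = -1, c = -3, d = 2, e = 5.
So h(t) = 4t^4 - t^3 - 3t^2 + 2t + 5.
Check: h(4) = 925. ✓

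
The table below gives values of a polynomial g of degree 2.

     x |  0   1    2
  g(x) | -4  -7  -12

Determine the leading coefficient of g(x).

Write g(x) = ax^2 + bx + c. Substituting each data point gives a linear system:
  c = -4
  a + b + c = -7
  4a + 2b + c = -12
Solving the system yields a = -1, b = -2, c = -4.
So g(x) = -x² - 2x - 4.
The leading coefficient is -1.

-1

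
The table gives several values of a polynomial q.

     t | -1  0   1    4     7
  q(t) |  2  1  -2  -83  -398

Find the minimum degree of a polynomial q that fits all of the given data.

Divided differences on the nodes -1, 0, 1, 4, 7:
  order 0: 2  1  -2  -83  -398
  order 1: -1  -3  -27  -105
  order 2: -1  -6  -13
  order 3: -1  -1
  order 4: 0
The order-3 divided differences are all -1 (nonzero) and every higher order vanishes, so the data lies on a polynomial of degree exactly 3.

3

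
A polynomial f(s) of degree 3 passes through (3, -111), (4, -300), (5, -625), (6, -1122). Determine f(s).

Write f(s) = as^3 + bs^2 + cs + d. Substituting each data point gives a linear system:
  27a + 9b + 3c + d = -111
  64a + 16b + 4c + d = -300
  125a + 25b + 5c + d = -625
  216a + 36b + 6c + d = -1122
Solving the system yields a = -6, b = 4, c = 5, d = 0.
So f(s) = -6s^3 + 4s^2 + 5s.
Check: f(3) = -111. ✓

f(s) = -6s^3 + 4s^2 + 5s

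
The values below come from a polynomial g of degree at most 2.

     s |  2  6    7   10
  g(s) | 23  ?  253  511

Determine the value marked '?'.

The 3 known points determine the degree-2 polynomial uniquely.
Write g(s) = as^2 + bs + c. Substituting each data point gives a linear system:
  4a + 2b + c = 23
  49a + 7b + c = 253
  100a + 10b + c = 511
Solving the system yields a = 5, b = 1, c = 1.
So g(s) = 5s^2 + s + 1.
Then g(6) = 187.

187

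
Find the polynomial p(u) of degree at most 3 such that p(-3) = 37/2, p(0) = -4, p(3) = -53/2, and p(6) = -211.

Using the Lagrange interpolation formula with nodes -3, 0, 3, 6:
  L_0(u) = u(u - 3)(u - 6) / -162
  L_1(u) = (u + 3)(u - 3)(u - 6) / 54
  L_2(u) = (u + 3)u(u - 6) / -54
  L_3(u) = (u + 3)u(u - 3) / 162
Then p(u) = 37/2·L_0(u) - 4·L_1(u) - 53/2·L_2(u) - 211·L_3(u).
Expanding and collecting terms gives p(u) = -u^3 + (3/2)u - 4.
Check: p(-3) = 37/2. ✓

p(u) = -u^3 + (3/2)u - 4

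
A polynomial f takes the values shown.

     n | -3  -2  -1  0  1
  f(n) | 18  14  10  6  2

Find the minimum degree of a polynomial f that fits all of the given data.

1

Forward differences of the values at n = -3, -2, -1, 0, 1:
  f  : 18  14  10  6  2
  Δ  : -4  -4  -4  -4
  Δ^2: 0  0  0
  Δ^3: 0  0
  Δ^4: 0
The first differences are constant (-4) and nonzero, while all higher differences vanish, so the minimal degree is 1.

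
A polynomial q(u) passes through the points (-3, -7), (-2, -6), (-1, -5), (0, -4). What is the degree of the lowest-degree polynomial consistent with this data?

Forward differences of the values at u = -3, -2, -1, 0:
  q  : -7  -6  -5  -4
  Δ  : 1  1  1
  Δ^2: 0  0
  Δ^3: 0
The first differences are constant (1) and nonzero, while all higher differences vanish, so the minimal degree is 1.

1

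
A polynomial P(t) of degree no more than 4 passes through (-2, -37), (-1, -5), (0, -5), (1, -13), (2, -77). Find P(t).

Write P(t) = at^4 + bt^3 + ct^2 + dt + e. Substituting each data point gives a linear system:
  16a - 8b + 4c - 2d + e = -37
  a - b + c - d + e = -5
  e = -5
  a + b + c + d + e = -13
  16a + 8b + 4c + 2d + e = -77
Solving the system yields a = -3, b = -2, c = -1, d = -2, e = -5.
So P(t) = -3t⁴ - 2t³ - t² - 2t - 5.
Check: P(2) = -77. ✓

P(t) = -3t^4 - 2t^3 - t^2 - 2t - 5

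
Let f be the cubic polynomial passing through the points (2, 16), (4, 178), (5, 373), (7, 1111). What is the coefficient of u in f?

Write f(u) = au^3 + bu^2 + cu + d. Substituting each data point gives a linear system:
  8a + 4b + 2c + d = 16
  64a + 16b + 4c + d = 178
  125a + 25b + 5c + d = 373
  343a + 49b + 7c + d = 1111
Solving the system yields a = 4, b = -6, c = 5, d = -2.
So f(u) = 4u^3 - 6u^2 + 5u - 2.
The coefficient of u is 5.

5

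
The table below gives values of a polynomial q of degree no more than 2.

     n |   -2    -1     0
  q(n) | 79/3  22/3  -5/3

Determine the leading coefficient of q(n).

5

Write q(n) = an^2 + bn + c. Substituting each data point gives a linear system:
  4a - 2b + c = 79/3
  a - b + c = 22/3
  c = -5/3
Solving the system yields a = 5, b = -4, c = -5/3.
So q(n) = 5n^2 - 4n - 5/3.
The leading coefficient is 5.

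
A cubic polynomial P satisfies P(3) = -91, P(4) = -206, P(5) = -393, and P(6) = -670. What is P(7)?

-1055

Write P(u) = au^3 + bu^2 + cu + d. Substituting each data point gives a linear system:
  27a + 9b + 3c + d = -91
  64a + 16b + 4c + d = -206
  125a + 25b + 5c + d = -393
  216a + 36b + 6c + d = -670
Solving the system yields a = -3, b = 0, c = -4, d = 2.
So P(u) = -3u^3 - 4u + 2.
Then P(7) = -1055.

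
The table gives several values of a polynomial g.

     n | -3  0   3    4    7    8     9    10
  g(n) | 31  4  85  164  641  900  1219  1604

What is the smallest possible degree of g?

3

Divided differences on the nodes -3, 0, 3, 4, 7, 8, 9, 10:
  order 0: 31  4  85  164  641  900  1219  1604
  order 1: -9  27  79  159  259  319  385
  order 2: 6  13  20  25  30  33
  order 3: 1  1  1  1  1
  order 4: 0  0  0  0
  order 5: 0  0  0
  order 6: 0  0
  order 7: 0
The order-3 divided differences are all 1 (nonzero) and every higher order vanishes, so the data lies on a polynomial of degree exactly 3.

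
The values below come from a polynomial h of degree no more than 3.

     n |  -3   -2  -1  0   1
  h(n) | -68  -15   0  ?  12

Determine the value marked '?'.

1

The 4 known points determine the degree-3 polynomial uniquely.
Write h(n) = an^3 + bn^2 + cn + d. Substituting each data point gives a linear system:
  -27a + 9b - 3c + d = -68
  -8a + 4b - 2c + d = -15
  -a + b - c + d = 0
  a + b + c + d = 12
Solving the system yields a = 4, b = 5, c = 2, d = 1.
So h(n) = 4n^3 + 5n^2 + 2n + 1.
Then h(0) = 1.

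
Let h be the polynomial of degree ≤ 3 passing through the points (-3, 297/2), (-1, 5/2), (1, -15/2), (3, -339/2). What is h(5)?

-1543/2

Using the Lagrange interpolation formula with nodes -3, -1, 1, 3:
  L_0(t) = (t + 1)(t - 1)(t - 3) / -48
  L_1(t) = (t + 3)(t - 1)(t - 3) / 16
  L_2(t) = (t + 3)(t + 1)(t - 3) / -16
  L_3(t) = (t + 3)(t + 1)(t - 1) / 48
Then h(t) = 297/2·L_0(t) + 5/2·L_1(t) - 15/2·L_2(t) - 339/2·L_3(t).
Expanding and collecting terms gives h(t) = -6t^3 - t^2 + t - 3/2.
Evaluating at t = 5: h(5) = -1543/2.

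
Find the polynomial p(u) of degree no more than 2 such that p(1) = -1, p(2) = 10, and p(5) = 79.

Using the Lagrange interpolation formula with nodes 1, 2, 5:
  L_0(u) = (u - 2)(u - 5) / 4
  L_1(u) = (u - 1)(u - 5) / -3
  L_2(u) = (u - 1)(u - 2) / 12
Then p(u) = -1·L_0(u) + 10·L_1(u) + 79·L_2(u).
Expanding and collecting terms gives p(u) = 3u^2 + 2u - 6.
Check: p(1) = -1. ✓

p(u) = 3u^2 + 2u - 6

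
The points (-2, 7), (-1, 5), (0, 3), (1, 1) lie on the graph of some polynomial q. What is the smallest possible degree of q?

Forward differences of the values at t = -2, -1, 0, 1:
  q  : 7  5  3  1
  Δ  : -2  -2  -2
  Δ^2: 0  0
  Δ^3: 0
The first differences are constant (-2) and nonzero, while all higher differences vanish, so the minimal degree is 1.

1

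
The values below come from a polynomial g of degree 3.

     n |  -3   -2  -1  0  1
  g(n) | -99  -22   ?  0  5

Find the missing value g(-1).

The 4 known points determine the degree-3 polynomial uniquely.
Write g(n) = an^3 + bn^2 + cn + d. Substituting each data point gives a linear system:
  -27a + 9b - 3c + d = -99
  -8a + 4b - 2c + d = -22
  d = 0
  a + b + c + d = 5
Solving the system yields a = 5, b = 3, c = -3, d = 0.
So g(n) = 5n^3 + 3n^2 - 3n.
Then g(-1) = 1.

1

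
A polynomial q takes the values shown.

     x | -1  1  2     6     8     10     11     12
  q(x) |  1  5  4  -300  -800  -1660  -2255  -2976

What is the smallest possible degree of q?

3

Divided differences on the nodes -1, 1, 2, 6, 8, 10, 11, 12:
  order 0: 1  5  4  -300  -800  -1660  -2255  -2976
  order 1: 2  -1  -76  -250  -430  -595  -721
  order 2: -1  -15  -29  -45  -55  -63
  order 3: -2  -2  -2  -2  -2
  order 4: 0  0  0  0
  order 5: 0  0  0
  order 6: 0  0
  order 7: 0
The order-3 divided differences are all -2 (nonzero) and every higher order vanishes, so the data lies on a polynomial of degree exactly 3.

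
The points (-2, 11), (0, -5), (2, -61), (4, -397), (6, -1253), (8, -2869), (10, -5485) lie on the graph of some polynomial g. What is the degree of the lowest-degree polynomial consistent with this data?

3

Forward differences of the values at t = -2, 0, 2, 4, 6, 8, 10:
  g  : 11  -5  -61  -397  -1253  -2869  -5485
  Δ  : -16  -56  -336  -856  -1616  -2616
  Δ^2: -40  -280  -520  -760  -1000
  Δ^3: -240  -240  -240  -240
  Δ^4: 0  0  0
  Δ^5: 0  0
  Δ^6: 0
The third differences are constant (-240) and nonzero, while all higher differences vanish, so the minimal degree is 3.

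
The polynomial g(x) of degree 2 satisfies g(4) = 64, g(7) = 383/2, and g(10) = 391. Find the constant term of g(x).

6

Write g(x) = ax^2 + bx + c. Substituting each data point gives a linear system:
  16a + 4b + c = 64
  49a + 7b + c = 383/2
  100a + 10b + c = 391
Solving the system yields a = 4, b = -3/2, c = 6.
So g(x) = 4x^2 - (3/2)x + 6.
The constant term is 6.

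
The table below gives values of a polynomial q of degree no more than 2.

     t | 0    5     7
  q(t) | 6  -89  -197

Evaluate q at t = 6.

Write q(t) = at^2 + bt + c. Substituting each data point gives a linear system:
  c = 6
  25a + 5b + c = -89
  49a + 7b + c = -197
Solving the system yields a = -5, b = 6, c = 6.
So q(t) = -5t^2 + 6t + 6.
Then q(6) = -138.

-138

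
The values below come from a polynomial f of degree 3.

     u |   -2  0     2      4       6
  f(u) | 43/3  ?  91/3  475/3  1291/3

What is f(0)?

-5/3

On equispaced nodes a degree-3 polynomial has vanishing fourth forward difference, so
  f(-2) - 4·f(0) + 6·f(2) - 4·f(4) + f(6) = 0.
Substituting the known values and solving for f(0):
  -4·f(0) = 20/3
  f(0) = -5/3.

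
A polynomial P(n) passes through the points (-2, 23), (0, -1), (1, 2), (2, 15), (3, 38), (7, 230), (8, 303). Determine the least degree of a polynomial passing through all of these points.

2

Divided differences on the nodes -2, 0, 1, 2, 3, 7, 8:
  order 0: 23  -1  2  15  38  230  303
  order 1: -12  3  13  23  48  73
  order 2: 5  5  5  5  5
  order 3: 0  0  0  0
  order 4: 0  0  0
  order 5: 0  0
  order 6: 0
The order-2 divided differences are all 5 (nonzero) and every higher order vanishes, so the data lies on a polynomial of degree exactly 2.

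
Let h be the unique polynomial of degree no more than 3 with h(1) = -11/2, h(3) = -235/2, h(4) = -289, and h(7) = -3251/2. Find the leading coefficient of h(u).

Write h(u) = au^3 + bu^2 + cu + d. Substituting each data point gives a linear system:
  a + b + c + d = -11/2
  27a + 9b + 3c + d = -235/2
  64a + 16b + 4c + d = -289
  343a + 49b + 7c + d = -3251/2
Solving the system yields a = -5, b = 3/2, c = 3, d = -5.
So h(u) = -5u^3 + (3/2)u^2 + 3u - 5.
The leading coefficient is -5.

-5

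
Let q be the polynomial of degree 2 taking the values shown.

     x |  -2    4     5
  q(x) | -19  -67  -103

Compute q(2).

-19

Using the Lagrange interpolation formula with nodes -2, 4, 5:
  L_0(x) = (x - 4)(x - 5) / 42
  L_1(x) = (x + 2)(x - 5) / -6
  L_2(x) = (x + 2)(x - 4) / 7
Then q(x) = -19·L_0(x) - 67·L_1(x) - 103·L_2(x).
Expanding and collecting terms gives q(x) = -4x² - 3.
Evaluating at x = 2: q(2) = -19.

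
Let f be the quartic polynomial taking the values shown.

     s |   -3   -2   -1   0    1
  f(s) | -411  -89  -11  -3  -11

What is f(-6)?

-6381

Forward differences of the values at s = -3, -2, -1, 0, 1:
  f  : -411  -89  -11  -3  -11
  Δ  : 322  78  8  -8
  Δ^2: -244  -70  -16
  Δ^3: 174  54
  Δ^4: -120
The fourth differences are constant, confirming degree 4.
Interpolating (Newton forward form) and evaluating at s = -6 gives f(-6) = -6381.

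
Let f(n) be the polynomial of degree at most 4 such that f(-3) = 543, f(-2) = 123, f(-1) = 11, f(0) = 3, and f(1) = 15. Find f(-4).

Write f(n) = an^4 + bn^3 + cn^2 + dn + e. Substituting each data point gives a linear system:
  81a - 27b + 9c - 3d + e = 543
  16a - 8b + 4c - 2d + e = 123
  a - b + c - d + e = 11
  e = 3
  a + b + c + d + e = 15
Solving the system yields a = 5, b = -4, c = 5, d = 6, e = 3.
So f(n) = 5n⁴ - 4n³ + 5n² + 6n + 3.
Then f(-4) = 1595.

1595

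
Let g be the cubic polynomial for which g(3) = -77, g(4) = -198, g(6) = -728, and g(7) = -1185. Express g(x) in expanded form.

Using the Lagrange interpolation formula with nodes 3, 4, 6, 7:
  L_0(x) = (x - 4)(x - 6)(x - 7) / -12
  L_1(x) = (x - 3)(x - 6)(x - 7) / 6
  L_2(x) = (x - 3)(x - 4)(x - 7) / -6
  L_3(x) = (x - 3)(x - 4)(x - 6) / 12
Then g(x) = -77·L_0(x) - 198·L_1(x) - 728·L_2(x) - 1185·L_3(x).
Expanding and collecting terms gives g(x) = -4x³ + 4x² - x - 2.
Check: g(7) = -1185. ✓

g(x) = -4x^3 + 4x^2 - x - 2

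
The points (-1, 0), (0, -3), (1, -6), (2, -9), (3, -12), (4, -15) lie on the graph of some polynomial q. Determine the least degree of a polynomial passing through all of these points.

1

Forward differences of the values at t = -1, 0, 1, 2, 3, 4:
  q  : 0  -3  -6  -9  -12  -15
  Δ  : -3  -3  -3  -3  -3
  Δ^2: 0  0  0  0
  Δ^3: 0  0  0
  Δ^4: 0  0
  Δ^5: 0
The first differences are constant (-3) and nonzero, while all higher differences vanish, so the minimal degree is 1.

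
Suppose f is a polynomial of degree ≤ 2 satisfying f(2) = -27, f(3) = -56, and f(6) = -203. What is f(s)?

Write f(s) = as^2 + bs + c. Substituting each data point gives a linear system:
  4a + 2b + c = -27
  9a + 3b + c = -56
  36a + 6b + c = -203
Solving the system yields a = -5, b = -4, c = 1.
So f(s) = -5s^2 - 4s + 1.
Check: f(6) = -203. ✓

f(s) = -5s^2 - 4s + 1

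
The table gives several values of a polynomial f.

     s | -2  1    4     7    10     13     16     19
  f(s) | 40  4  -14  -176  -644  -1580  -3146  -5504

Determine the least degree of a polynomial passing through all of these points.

3

Forward differences of the values at s = -2, 1, 4, 7, 10, 13, 16, 19:
  f  : 40  4  -14  -176  -644  -1580  -3146  -5504
  Δ  : -36  -18  -162  -468  -936  -1566  -2358
  Δ^2: 18  -144  -306  -468  -630  -792
  Δ^3: -162  -162  -162  -162  -162
  Δ^4: 0  0  0  0
  Δ^5: 0  0  0
  Δ^6: 0  0
  Δ^7: 0
The third differences are constant (-162) and nonzero, while all higher differences vanish, so the minimal degree is 3.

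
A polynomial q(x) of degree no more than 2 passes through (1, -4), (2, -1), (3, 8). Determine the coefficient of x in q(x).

-6

Write q(x) = ax^2 + bx + c. Substituting each data point gives a linear system:
  a + b + c = -4
  4a + 2b + c = -1
  9a + 3b + c = 8
Solving the system yields a = 3, b = -6, c = -1.
So q(x) = 3x² - 6x - 1.
The coefficient of x is -6.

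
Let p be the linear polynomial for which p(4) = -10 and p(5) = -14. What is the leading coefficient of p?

Write p(u) = au + b. Substituting each data point gives a linear system:
  4a + b = -10
  5a + b = -14
Solving the system yields a = -4, b = 6.
So p(u) = -4u + 6.
The leading coefficient is -4.

-4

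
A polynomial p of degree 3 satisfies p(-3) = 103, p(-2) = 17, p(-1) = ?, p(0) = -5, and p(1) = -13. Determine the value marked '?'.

The 4 known points determine the degree-3 polynomial uniquely.
Write p(t) = at^3 + bt^2 + ct + d. Substituting each data point gives a linear system:
  -27a + 9b - 3c + d = 103
  -8a + 4b - 2c + d = 17
  d = -5
  a + b + c + d = -13
Solving the system yields a = -6, b = -5, c = 3, d = -5.
So p(t) = -6t^3 - 5t^2 + 3t - 5.
Then p(-1) = -7.

-7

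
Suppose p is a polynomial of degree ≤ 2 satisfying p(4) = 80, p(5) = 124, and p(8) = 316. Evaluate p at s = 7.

242

Using the Lagrange interpolation formula with nodes 4, 5, 8:
  L_0(s) = (s - 5)(s - 8) / 4
  L_1(s) = (s - 4)(s - 8) / -3
  L_2(s) = (s - 4)(s - 5) / 12
Then p(s) = 80·L_0(s) + 124·L_1(s) + 316·L_2(s).
Expanding and collecting terms gives p(s) = 5s^2 - s + 4.
Evaluating at s = 7: p(7) = 242.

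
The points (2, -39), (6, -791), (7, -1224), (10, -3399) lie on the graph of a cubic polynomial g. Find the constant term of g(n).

1

Write g(n) = an^3 + bn^2 + cn + d. Substituting each data point gives a linear system:
  8a + 4b + 2c + d = -39
  216a + 36b + 6c + d = -791
  343a + 49b + 7c + d = -1224
  1000a + 100b + 10c + d = -3399
Solving the system yields a = -3, b = -4, c = 0, d = 1.
So g(n) = -3n^3 - 4n^2 + 1.
The constant term is 1.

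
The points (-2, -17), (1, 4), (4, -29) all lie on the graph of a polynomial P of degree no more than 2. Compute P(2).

-1

Using the Lagrange interpolation formula with nodes -2, 1, 4:
  L_0(s) = (s - 1)(s - 4) / 18
  L_1(s) = (s + 2)(s - 4) / -9
  L_2(s) = (s + 2)(s - 1) / 18
Then P(s) = -17·L_0(s) + 4·L_1(s) - 29·L_2(s).
Expanding and collecting terms gives P(s) = -3s^2 + 4s + 3.
Evaluating at s = 2: P(2) = -1.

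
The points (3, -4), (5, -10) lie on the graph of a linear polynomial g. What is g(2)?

Using the Lagrange interpolation formula with nodes 3, 5:
  L_0(s) = (s - 5) / -2
  L_1(s) = (s - 3) / 2
Then g(s) = -4·L_0(s) - 10·L_1(s).
Expanding and collecting terms gives g(s) = -3s + 5.
Evaluating at s = 2: g(2) = -1.

-1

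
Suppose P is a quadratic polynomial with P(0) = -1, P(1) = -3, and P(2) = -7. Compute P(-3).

Forward differences of the values at t = 0, 1, 2:
  P  : -1  -3  -7
  Δ  : -2  -4
  Δ^2: -2
The second differences are constant, confirming degree 2.
Interpolating (Newton forward form) and evaluating at t = -3 gives P(-3) = -7.

-7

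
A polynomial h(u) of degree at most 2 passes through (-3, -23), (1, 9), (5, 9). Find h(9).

Using the Lagrange interpolation formula with nodes -3, 1, 5:
  L_0(u) = (u - 1)(u - 5) / 32
  L_1(u) = (u + 3)(u - 5) / -16
  L_2(u) = (u + 3)(u - 1) / 32
Then h(u) = -23·L_0(u) + 9·L_1(u) + 9·L_2(u).
Expanding and collecting terms gives h(u) = -u^2 + 6u + 4.
Evaluating at u = 9: h(9) = -23.

-23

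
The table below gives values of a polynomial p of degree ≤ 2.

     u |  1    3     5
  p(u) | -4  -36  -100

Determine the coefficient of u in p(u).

0

Write p(u) = au^2 + bu + c. Substituting each data point gives a linear system:
  a + b + c = -4
  9a + 3b + c = -36
  25a + 5b + c = -100
Solving the system yields a = -4, b = 0, c = 0.
So p(u) = -4u².
The coefficient of u is 0.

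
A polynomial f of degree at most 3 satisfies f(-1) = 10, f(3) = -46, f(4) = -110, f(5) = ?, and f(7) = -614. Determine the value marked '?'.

The 4 known points determine the degree-3 polynomial uniquely.
Write f(t) = at^3 + bt^2 + ct + d. Substituting each data point gives a linear system:
  -a + b - c + d = 10
  27a + 9b + 3c + d = -46
  64a + 16b + 4c + d = -110
  343a + 49b + 7c + d = -614
Solving the system yields a = -2, b = 2, c = -4, d = 2.
So f(t) = -2t^3 + 2t^2 - 4t + 2.
Then f(5) = -218.

-218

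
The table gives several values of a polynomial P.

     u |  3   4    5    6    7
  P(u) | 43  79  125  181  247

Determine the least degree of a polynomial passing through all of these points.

2

Forward differences of the values at u = 3, 4, 5, 6, 7:
  P  : 43  79  125  181  247
  Δ  : 36  46  56  66
  Δ^2: 10  10  10
  Δ^3: 0  0
  Δ^4: 0
The second differences are constant (10) and nonzero, while all higher differences vanish, so the minimal degree is 2.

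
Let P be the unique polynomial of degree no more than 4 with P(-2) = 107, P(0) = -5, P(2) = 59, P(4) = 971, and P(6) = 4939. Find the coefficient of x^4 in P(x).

4

Write P(x) = ax^4 + bx^3 + cx^2 + dx + e. Substituting each data point gives a linear system:
  16a - 8b + 4c - 2d + e = 107
  e = -5
  16a + 8b + 4c + 2d + e = 59
  256a + 64b + 16c + 4d + e = 971
  1296a + 216b + 36c + 6d + e = 4939
Solving the system yields a = 4, b = -2, c = 6, d = -4, e = -5.
So P(x) = 4x^4 - 2x^3 + 6x^2 - 4x - 5.
The leading coefficient is 4.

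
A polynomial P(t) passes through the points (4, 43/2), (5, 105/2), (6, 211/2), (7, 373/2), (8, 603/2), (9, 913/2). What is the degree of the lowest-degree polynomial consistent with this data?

3

Forward differences of the values at t = 4, 5, 6, 7, 8, 9:
  P  : 43/2  105/2  211/2  373/2  603/2  913/2
  Δ  : 31  53  81  115  155
  Δ^2: 22  28  34  40
  Δ^3: 6  6  6
  Δ^4: 0  0
  Δ^5: 0
The third differences are constant (6) and nonzero, while all higher differences vanish, so the minimal degree is 3.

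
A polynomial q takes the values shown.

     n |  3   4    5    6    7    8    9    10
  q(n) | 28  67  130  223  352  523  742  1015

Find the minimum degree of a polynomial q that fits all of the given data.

3

Forward differences of the values at n = 3, 4, 5, 6, 7, 8, 9, 10:
  q  : 28  67  130  223  352  523  742  1015
  Δ  : 39  63  93  129  171  219  273
  Δ^2: 24  30  36  42  48  54
  Δ^3: 6  6  6  6  6
  Δ^4: 0  0  0  0
  Δ^5: 0  0  0
  Δ^6: 0  0
  Δ^7: 0
The third differences are constant (6) and nonzero, while all higher differences vanish, so the minimal degree is 3.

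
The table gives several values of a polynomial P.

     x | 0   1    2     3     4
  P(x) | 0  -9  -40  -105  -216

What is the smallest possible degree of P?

3

Forward differences of the values at x = 0, 1, 2, 3, 4:
  P  : 0  -9  -40  -105  -216
  Δ  : -9  -31  -65  -111
  Δ^2: -22  -34  -46
  Δ^3: -12  -12
  Δ^4: 0
The third differences are constant (-12) and nonzero, while all higher differences vanish, so the minimal degree is 3.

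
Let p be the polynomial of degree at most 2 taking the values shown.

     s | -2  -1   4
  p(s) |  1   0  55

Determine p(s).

Write p(s) = as^2 + bs + c. Substituting each data point gives a linear system:
  4a - 2b + c = 1
  a - b + c = 0
  16a + 4b + c = 55
Solving the system yields a = 2, b = 5, c = 3.
So p(s) = 2s^2 + 5s + 3.
Check: p(-2) = 1. ✓

p(s) = 2s^2 + 5s + 3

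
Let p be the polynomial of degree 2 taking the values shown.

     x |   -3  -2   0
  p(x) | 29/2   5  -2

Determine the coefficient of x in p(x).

Write p(x) = ax^2 + bx + c. Substituting each data point gives a linear system:
  9a - 3b + c = 29/2
  4a - 2b + c = 5
  c = -2
Solving the system yields a = 2, b = 1/2, c = -2.
So p(x) = 2x^2 + (1/2)x - 2.
The coefficient of x is 1/2.

1/2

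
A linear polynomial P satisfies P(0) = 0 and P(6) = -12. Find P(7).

-14

Using the Lagrange interpolation formula with nodes 0, 6:
  L_0(t) = (t - 6) / -6
  L_1(t) = t / 6
Then P(t) = 0·L_0(t) - 12·L_1(t).
Expanding and collecting terms gives P(t) = -2t.
Evaluating at t = 7: P(7) = -14.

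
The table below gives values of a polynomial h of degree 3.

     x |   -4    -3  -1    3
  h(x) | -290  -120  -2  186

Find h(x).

Using the Lagrange interpolation formula with nodes -4, -3, -1, 3:
  L_0(x) = (x + 3)(x + 1)(x - 3) / -21
  L_1(x) = (x + 4)(x + 1)(x - 3) / 12
  L_2(x) = (x + 4)(x + 3)(x - 3) / -24
  L_3(x) = (x + 4)(x + 3)(x + 1) / 168
Then h(x) = -290·L_0(x) - 120·L_1(x) - 2·L_2(x) + 186·L_3(x).
Expanding and collecting terms gives h(x) = 5x^3 + 3x^2 + 6x + 6.
Check: h(-4) = -290. ✓

h(x) = 5x^3 + 3x^2 + 6x + 6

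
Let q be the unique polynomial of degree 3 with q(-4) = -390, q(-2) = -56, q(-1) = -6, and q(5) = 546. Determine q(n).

q(n) = 5n^3 - 4n^2 + 3n + 6

Write q(n) = an^3 + bn^2 + cn + d. Substituting each data point gives a linear system:
  -64a + 16b - 4c + d = -390
  -8a + 4b - 2c + d = -56
  -a + b - c + d = -6
  125a + 25b + 5c + d = 546
Solving the system yields a = 5, b = -4, c = 3, d = 6.
So q(n) = 5n³ - 4n² + 3n + 6.
Check: q(5) = 546. ✓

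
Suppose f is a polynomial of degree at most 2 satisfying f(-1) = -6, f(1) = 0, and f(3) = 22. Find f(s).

Write f(s) = as^2 + bs + c. Substituting each data point gives a linear system:
  a - b + c = -6
  a + b + c = 0
  9a + 3b + c = 22
Solving the system yields a = 2, b = 3, c = -5.
So f(s) = 2s^2 + 3s - 5.
Check: f(-1) = -6. ✓

f(s) = 2s^2 + 3s - 5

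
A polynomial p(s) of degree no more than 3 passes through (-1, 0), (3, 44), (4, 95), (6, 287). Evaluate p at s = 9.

890

Write p(s) = as^3 + bs^2 + cs + d. Substituting each data point gives a linear system:
  -a + b - c + d = 0
  27a + 9b + 3c + d = 44
  64a + 16b + 4c + d = 95
  216a + 36b + 6c + d = 287
Solving the system yields a = 1, b = 2, c = 0, d = -1.
So p(s) = s³ + 2s² - 1.
Then p(9) = 890.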